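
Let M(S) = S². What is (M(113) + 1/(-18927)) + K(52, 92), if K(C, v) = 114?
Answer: 243836540/18927 ≈ 12883.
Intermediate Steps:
(M(113) + 1/(-18927)) + K(52, 92) = (113² + 1/(-18927)) + 114 = (12769 - 1/18927) + 114 = 241678862/18927 + 114 = 243836540/18927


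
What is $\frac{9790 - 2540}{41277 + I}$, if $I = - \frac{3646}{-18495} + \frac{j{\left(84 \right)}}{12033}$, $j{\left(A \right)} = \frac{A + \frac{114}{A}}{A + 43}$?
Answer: $\frac{318753899257500}{1814795524800271} \approx 0.17564$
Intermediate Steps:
$j{\left(A \right)} = \frac{A + \frac{114}{A}}{43 + A}$
$I = \frac{8669675881}{43966055070}$ ($I = - \frac{3646}{-18495} + \frac{\frac{1}{84} \frac{1}{43 + 84} \left(114 + 84^{2}\right)}{12033} = \left(-3646\right) \left(- \frac{1}{18495}\right) + \frac{114 + 7056}{84 \cdot 127} \cdot \frac{1}{12033} = \frac{3646}{18495} + \frac{1}{84} \cdot \frac{1}{127} \cdot 7170 \cdot \frac{1}{12033} = \frac{3646}{18495} + \frac{1195}{1778} \cdot \frac{1}{12033} = \frac{3646}{18495} + \frac{1195}{21394674} = \frac{8669675881}{43966055070} \approx 0.19719$)
$\frac{9790 - 2540}{41277 + I} = \frac{9790 - 2540}{41277 + \frac{8669675881}{43966055070}} = \frac{7250}{\frac{1814795524800271}{43966055070}} = 7250 \cdot \frac{43966055070}{1814795524800271} = \frac{318753899257500}{1814795524800271}$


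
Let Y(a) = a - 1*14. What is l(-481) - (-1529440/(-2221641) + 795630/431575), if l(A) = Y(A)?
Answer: -95407201202291/191760942915 ≈ -497.53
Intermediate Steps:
Y(a) = -14 + a (Y(a) = a - 14 = -14 + a)
l(A) = -14 + A
l(-481) - (-1529440/(-2221641) + 795630/431575) = (-14 - 481) - (-1529440/(-2221641) + 795630/431575) = -495 - (-1529440*(-1/2221641) + 795630*(1/431575)) = -495 - (1529440/2221641 + 159126/86315) = -495 - 1*485534459366/191760942915 = -495 - 485534459366/191760942915 = -95407201202291/191760942915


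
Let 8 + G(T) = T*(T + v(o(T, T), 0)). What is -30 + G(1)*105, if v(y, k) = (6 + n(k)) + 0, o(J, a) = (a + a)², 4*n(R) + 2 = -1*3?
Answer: -1065/4 ≈ -266.25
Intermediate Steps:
n(R) = -5/4 (n(R) = -½ + (-1*3)/4 = -½ + (¼)*(-3) = -½ - ¾ = -5/4)
o(J, a) = 4*a² (o(J, a) = (2*a)² = 4*a²)
v(y, k) = 19/4 (v(y, k) = (6 - 5/4) + 0 = 19/4 + 0 = 19/4)
G(T) = -8 + T*(19/4 + T) (G(T) = -8 + T*(T + 19/4) = -8 + T*(19/4 + T))
-30 + G(1)*105 = -30 + (-8 + 1² + (19/4)*1)*105 = -30 + (-8 + 1 + 19/4)*105 = -30 - 9/4*105 = -30 - 945/4 = -1065/4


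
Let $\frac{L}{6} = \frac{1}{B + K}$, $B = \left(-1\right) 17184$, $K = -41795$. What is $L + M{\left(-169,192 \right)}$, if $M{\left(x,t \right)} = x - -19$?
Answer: $- \frac{8846856}{58979} \approx -150.0$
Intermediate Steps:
$M{\left(x,t \right)} = 19 + x$ ($M{\left(x,t \right)} = x + 19 = 19 + x$)
$B = -17184$
$L = - \frac{6}{58979}$ ($L = \frac{6}{-17184 - 41795} = \frac{6}{-58979} = 6 \left(- \frac{1}{58979}\right) = - \frac{6}{58979} \approx -0.00010173$)
$L + M{\left(-169,192 \right)} = - \frac{6}{58979} + \left(19 - 169\right) = - \frac{6}{58979} - 150 = - \frac{8846856}{58979}$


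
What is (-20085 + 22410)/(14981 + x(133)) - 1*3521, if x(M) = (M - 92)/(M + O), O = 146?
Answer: -2943243173/835948 ≈ -3520.8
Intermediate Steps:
x(M) = (-92 + M)/(146 + M) (x(M) = (M - 92)/(M + 146) = (-92 + M)/(146 + M))
(-20085 + 22410)/(14981 + x(133)) - 1*3521 = (-20085 + 22410)/(14981 + (-92 + 133)/(146 + 133)) - 1*3521 = 2325/(14981 + 41/279) - 3521 = 2325/(4179740/279) - 3521 = 2325*(279/4179740) - 3521 = 129735/835948 - 3521 = -2943243173/835948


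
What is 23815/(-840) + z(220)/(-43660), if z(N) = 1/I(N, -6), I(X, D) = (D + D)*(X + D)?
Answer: -7416975351/261610720 ≈ -28.351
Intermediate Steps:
I(X, D) = 2*D*(D + X) (I(X, D) = (2*D)*(D + X) = 2*D*(D + X))
z(N) = 1/(72 - 12*N) (z(N) = 1/(2*(-6)*(-6 + N)) = 1/(72 - 12*N))
23815/(-840) + z(220)/(-43660) = 23815/(-840) - 1/(-72 + 12*220)/(-43660) = 23815*(-1/840) - 1/(-72 + 2640)*(-1/43660) = -4763/168 - 1/2568*(-1/43660) = -4763/168 + 1/112118880 = -7416975351/261610720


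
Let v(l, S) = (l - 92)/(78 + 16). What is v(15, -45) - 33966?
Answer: -3192881/94 ≈ -33967.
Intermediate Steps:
v(l, S) = -46/47 + l/94 (v(l, S) = (-92 + l)/94 = (-92 + l)*(1/94) = -46/47 + l/94)
v(15, -45) - 33966 = (-46/47 + (1/94)*15) - 33966 = (-46/47 + 15/94) - 33966 = -77/94 - 33966 = -3192881/94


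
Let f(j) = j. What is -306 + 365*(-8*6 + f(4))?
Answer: -16366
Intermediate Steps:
-306 + 365*(-8*6 + f(4)) = -306 + 365*(-8*6 + 4) = -306 + 365*(-48 + 4) = -306 + 365*(-44) = -306 - 16060 = -16366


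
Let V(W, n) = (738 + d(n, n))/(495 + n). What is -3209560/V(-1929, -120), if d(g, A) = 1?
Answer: -1203585000/739 ≈ -1.6287e+6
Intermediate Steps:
V(W, n) = 739/(495 + n) (V(W, n) = (738 + 1)/(495 + n) = 739/(495 + n))
-3209560/V(-1929, -120) = -3209560/(739/(495 - 120)) = -3209560/(739/375) = -3209560/(739*(1/375)) = -3209560/739/375 = -3209560*375/739 = -1203585000/739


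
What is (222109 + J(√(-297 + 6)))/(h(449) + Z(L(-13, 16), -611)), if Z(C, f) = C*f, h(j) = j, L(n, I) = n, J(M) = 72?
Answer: 222181/8392 ≈ 26.475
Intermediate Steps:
(222109 + J(√(-297 + 6)))/(h(449) + Z(L(-13, 16), -611)) = (222109 + 72)/(449 - 13*(-611)) = 222181/(449 + 7943) = 222181/8392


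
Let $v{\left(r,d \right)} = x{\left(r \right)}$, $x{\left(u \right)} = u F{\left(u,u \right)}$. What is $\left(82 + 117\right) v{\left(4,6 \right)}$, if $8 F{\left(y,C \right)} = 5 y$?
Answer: $1990$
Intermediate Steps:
$F{\left(y,C \right)} = \frac{5 y}{8}$
$x{\left(u \right)} = \frac{5 u^{2}}{8}$ ($x{\left(u \right)} = u \frac{5 u}{8} = \frac{5 u^{2}}{8}$)
$v{\left(r,d \right)} = \frac{5 r^{2}}{8}$
$\left(82 + 117\right) v{\left(4,6 \right)} = \left(82 + 117\right) \frac{5 \cdot 4^{2}}{8} = 199 \cdot \frac{5}{8} \cdot 16 = 199 \cdot 10 = 1990$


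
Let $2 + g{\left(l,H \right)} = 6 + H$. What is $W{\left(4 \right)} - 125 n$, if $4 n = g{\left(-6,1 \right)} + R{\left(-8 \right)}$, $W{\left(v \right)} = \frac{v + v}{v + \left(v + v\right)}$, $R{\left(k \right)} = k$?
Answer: $\frac{1133}{12} \approx 94.417$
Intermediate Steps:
$g{\left(l,H \right)} = 4 + H$ ($g{\left(l,H \right)} = -2 + \left(6 + H\right) = 4 + H$)
$W{\left(v \right)} = \frac{2}{3}$ ($W{\left(v \right)} = \frac{2 v}{v + 2 v} = \frac{2 v}{3 v} = 2 v \frac{1}{3 v} = \frac{2}{3}$)
$n = - \frac{3}{4}$ ($n = \frac{\left(4 + 1\right) - 8}{4} = \frac{5 - 8}{4} = \frac{1}{4} \left(-3\right) = - \frac{3}{4} \approx -0.75$)
$W{\left(4 \right)} - 125 n = \frac{2}{3} - - \frac{375}{4} = \frac{2}{3} + \frac{375}{4} = \frac{1133}{12}$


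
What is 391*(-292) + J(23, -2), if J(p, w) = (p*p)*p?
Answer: -102005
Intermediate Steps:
J(p, w) = p**3 (J(p, w) = p**2*p = p**3)
391*(-292) + J(23, -2) = 391*(-292) + 23**3 = -114172 + 12167 = -102005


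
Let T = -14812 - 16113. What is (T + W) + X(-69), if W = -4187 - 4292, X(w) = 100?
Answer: -39304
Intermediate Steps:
T = -30925
W = -8479
(T + W) + X(-69) = (-30925 - 8479) + 100 = -39404 + 100 = -39304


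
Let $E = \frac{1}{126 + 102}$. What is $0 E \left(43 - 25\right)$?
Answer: $0$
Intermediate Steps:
$E = \frac{1}{228} \approx 0.004386$
$0 E \left(43 - 25\right) = 0 \cdot \frac{1}{228} \left(43 - 25\right) = 0 \left(43 - 25\right) = 0 \cdot 18 = 0$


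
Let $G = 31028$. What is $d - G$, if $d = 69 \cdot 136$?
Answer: $-21644$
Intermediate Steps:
$d = 9384$
$d - G = 9384 - 31028 = -21644$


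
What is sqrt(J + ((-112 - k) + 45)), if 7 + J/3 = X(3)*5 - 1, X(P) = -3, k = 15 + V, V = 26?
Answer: I*sqrt(177) ≈ 13.304*I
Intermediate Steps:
k = 41 (k = 15 + 26 = 41)
J = -69 (J = -21 + 3*(-3*5 - 1) = -21 + 3*(-15 - 1) = -21 + 3*(-16) = -21 - 48 = -69)
sqrt(J + ((-112 - k) + 45)) = sqrt(-69 + ((-112 - 1*41) + 45)) = sqrt(-69 + ((-112 - 41) + 45)) = sqrt(-69 + (-153 + 45)) = sqrt(-69 - 108) = sqrt(-177) = I*sqrt(177)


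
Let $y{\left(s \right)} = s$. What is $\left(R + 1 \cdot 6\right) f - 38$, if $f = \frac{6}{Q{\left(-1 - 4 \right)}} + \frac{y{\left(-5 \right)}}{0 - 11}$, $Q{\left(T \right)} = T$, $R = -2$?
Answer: $- \frac{2254}{55} \approx -40.982$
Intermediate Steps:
$f = - \frac{41}{55}$ ($f = \frac{6}{-1 - 4} - \frac{5}{0 - 11} = \frac{6}{-5} - \frac{5}{0 - 11} = 6 \left(- \frac{1}{5}\right) - \frac{5}{-11} = - \frac{6}{5} - - \frac{5}{11} = - \frac{6}{5} + \frac{5}{11} = - \frac{41}{55} \approx -0.74545$)
$\left(R + 1 \cdot 6\right) f - 38 = \left(-2 + 1 \cdot 6\right) \left(- \frac{41}{55}\right) - 38 = \left(-2 + 6\right) \left(- \frac{41}{55}\right) - 38 = 4 \left(- \frac{41}{55}\right) - 38 = - \frac{164}{55} - 38 = - \frac{2254}{55}$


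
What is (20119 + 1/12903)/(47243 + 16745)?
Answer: 129797729/412818582 ≈ 0.31442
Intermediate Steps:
(20119 + 1/12903)/(47243 + 16745) = (20119 + 1/12903)/63988 = (259595458/12903)*(1/63988) = 129797729/412818582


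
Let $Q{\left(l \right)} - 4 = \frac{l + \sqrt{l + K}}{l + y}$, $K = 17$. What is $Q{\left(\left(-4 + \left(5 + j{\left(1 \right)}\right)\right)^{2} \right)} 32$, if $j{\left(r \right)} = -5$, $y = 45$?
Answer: $\frac{8320}{61} + \frac{32 \sqrt{33}}{61} \approx 139.41$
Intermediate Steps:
$Q{\left(l \right)} = 4 + \frac{l + \sqrt{17 + l}}{45 + l}$ ($Q{\left(l \right)} = 4 + \frac{l + \sqrt{l + 17}}{l + 45} = 4 + \frac{l + \sqrt{17 + l}}{45 + l}$)
$Q{\left(\left(-4 + \left(5 + j{\left(1 \right)}\right)\right)^{2} \right)} 32 = \frac{180 + \sqrt{17 + \left(-4 + \left(5 - 5\right)\right)^{2}} + 5 \left(-4 + \left(5 - 5\right)\right)^{2}}{45 + \left(-4 + \left(5 - 5\right)\right)^{2}} \cdot 32 = \frac{180 + \sqrt{17 + \left(-4 + 0\right)^{2}} + 5 \left(-4 + 0\right)^{2}}{45 + \left(-4 + 0\right)^{2}} \cdot 32 = \frac{180 + \sqrt{17 + \left(-4\right)^{2}} + 5 \left(-4\right)^{2}}{45 + \left(-4\right)^{2}} \cdot 32 = \frac{180 + \sqrt{17 + 16} + 5 \cdot 16}{45 + 16} \cdot 32 = \frac{180 + \sqrt{33} + 80}{61} \cdot 32 = \frac{260 + \sqrt{33}}{61} \cdot 32 = \left(\frac{260}{61} + \frac{\sqrt{33}}{61}\right) 32 = \frac{8320}{61} + \frac{32 \sqrt{33}}{61}$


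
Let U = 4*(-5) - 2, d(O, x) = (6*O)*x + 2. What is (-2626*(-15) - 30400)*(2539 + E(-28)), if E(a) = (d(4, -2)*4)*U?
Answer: 59217130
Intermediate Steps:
d(O, x) = 2 + 6*O*x (d(O, x) = 6*O*x + 2 = 2 + 6*O*x)
U = -22 (U = -20 - 2 = -22)
E(a) = 4048 (E(a) = ((2 + 6*4*(-2))*4)*(-22) = ((2 - 48)*4)*(-22) = -46*4*(-22) = -184*(-22) = 4048)
(-2626*(-15) - 30400)*(2539 + E(-28)) = (-2626*(-15) - 30400)*(2539 + 4048) = (39390 - 30400)*6587 = 8990*6587 = 59217130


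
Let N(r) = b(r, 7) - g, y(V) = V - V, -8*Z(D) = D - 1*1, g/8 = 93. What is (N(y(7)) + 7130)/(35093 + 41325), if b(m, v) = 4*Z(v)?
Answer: 6383/76418 ≈ 0.083527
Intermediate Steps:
g = 744 (g = 8*93 = 744)
Z(D) = 1/8 - D/8 (Z(D) = -(D - 1*1)/8 = -(D - 1)/8 = -(-1 + D)/8 = 1/8 - D/8)
b(m, v) = 1/2 - v/2 (b(m, v) = 4*(1/8 - v/8) = 1/2 - v/2)
y(V) = 0
N(r) = -747 (N(r) = (1/2 - 1/2*7) - 1*744 = (1/2 - 7/2) - 744 = -3 - 744 = -747)
(N(y(7)) + 7130)/(35093 + 41325) = (-747 + 7130)/(35093 + 41325) = 6383/76418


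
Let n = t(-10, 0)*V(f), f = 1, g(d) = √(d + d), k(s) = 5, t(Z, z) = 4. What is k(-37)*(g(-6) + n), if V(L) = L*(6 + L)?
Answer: 140 + 10*I*√3 ≈ 140.0 + 17.32*I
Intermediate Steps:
g(d) = √2*√d (g(d) = √(2*d) = √2*√d)
n = 28 (n = 4*(1*(6 + 1)) = 4*(1*7) = 4*7 = 28)
k(-37)*(g(-6) + n) = 5*(√2*√(-6) + 28) = 5*(√2*(I*√6) + 28) = 5*(2*I*√3 + 28) = 5*(28 + 2*I*√3) = 140 + 10*I*√3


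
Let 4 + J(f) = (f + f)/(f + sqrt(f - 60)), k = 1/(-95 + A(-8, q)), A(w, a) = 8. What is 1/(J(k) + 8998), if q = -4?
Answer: (I + sqrt(454227))/(2*(4497*sqrt(454227) + 4498*I)) ≈ 0.00011119 - 3.6685e-11*I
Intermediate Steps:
k = -1/87 (k = 1/(-95 + 8) = 1/(-87) = -1/87 ≈ -0.011494)
J(f) = -4 + 2*f/(f + sqrt(-60 + f)) (J(f) = -4 + (f + f)/(f + sqrt(f - 60)) = -4 + (2*f)/(f + sqrt(-60 + f)) = -4 + 2*f/(f + sqrt(-60 + f)))
1/(J(k) + 8998) = 1/(2*(-1*(-1/87) - 2*sqrt(-60 - 1/87))/(-1/87 + sqrt(-60 - 1/87)) + 8998) = 1/(2*(1/87 - 2*I*sqrt(454227)/87)/(-1/87 + sqrt(-5221/87)) + 8998) = 1/(2*(1/87 - 2*I*sqrt(454227)/87)/(-1/87 + I*sqrt(454227)/87) + 8998) = 1/(8998 + 2*(1/87 - 2*I*sqrt(454227)/87)/(-1/87 + I*sqrt(454227)/87))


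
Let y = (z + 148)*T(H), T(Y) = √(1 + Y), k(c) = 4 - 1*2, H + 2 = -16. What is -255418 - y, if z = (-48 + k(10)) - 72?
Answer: -255418 - 30*I*√17 ≈ -2.5542e+5 - 123.69*I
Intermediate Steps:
H = -18 (H = -2 - 16 = -18)
k(c) = 2 (k(c) = 4 - 2 = 2)
z = -118 (z = (-48 + 2) - 72 = -46 - 72 = -118)
y = 30*I*√17 (y = (-118 + 148)*√(1 - 18) = 30*√(-17) = 30*(I*√17) = 30*I*√17 ≈ 123.69*I)
-255418 - y = -255418 - 30*I*√17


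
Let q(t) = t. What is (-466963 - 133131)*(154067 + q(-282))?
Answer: -92285455790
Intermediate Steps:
(-466963 - 133131)*(154067 + q(-282)) = (-466963 - 133131)*(154067 - 282) = -600094*153785 = -92285455790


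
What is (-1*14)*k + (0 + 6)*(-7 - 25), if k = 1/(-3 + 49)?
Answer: -4423/23 ≈ -192.30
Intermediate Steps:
k = 1/46 ≈ 0.021739
(-1*14)*k + (0 + 6)*(-7 - 25) = -1*14*(1/46) + (0 + 6)*(-7 - 25) = -14*1/46 + 6*(-32) = -7/23 - 192 = -4423/23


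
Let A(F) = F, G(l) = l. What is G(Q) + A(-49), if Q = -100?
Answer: -149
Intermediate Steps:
G(Q) + A(-49) = -100 - 49 = -149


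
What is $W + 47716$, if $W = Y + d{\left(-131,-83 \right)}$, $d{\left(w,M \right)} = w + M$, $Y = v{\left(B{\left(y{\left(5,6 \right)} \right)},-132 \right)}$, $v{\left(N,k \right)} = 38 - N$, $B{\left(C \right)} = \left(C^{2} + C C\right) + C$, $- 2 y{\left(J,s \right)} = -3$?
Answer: $47534$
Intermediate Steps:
$y{\left(J,s \right)} = \frac{3}{2}$ ($y{\left(J,s \right)} = \left(- \frac{1}{2}\right) \left(-3\right) = \frac{3}{2}$)
$B{\left(C \right)} = C + 2 C^{2}$ ($B{\left(C \right)} = \left(C^{2} + C^{2}\right) + C = 2 C^{2} + C = C + 2 C^{2}$)
$Y = 32$ ($Y = 38 - \frac{3 \left(1 + 2 \cdot \frac{3}{2}\right)}{2} = 38 - \frac{3 \left(1 + 3\right)}{2} = 38 - \frac{3}{2} \cdot 4 = 38 - 6 = 32$)
$d{\left(w,M \right)} = M + w$
$W = -182$ ($W = 32 - 214 = -182$)
$W + 47716 = -182 + 47716 = 47534$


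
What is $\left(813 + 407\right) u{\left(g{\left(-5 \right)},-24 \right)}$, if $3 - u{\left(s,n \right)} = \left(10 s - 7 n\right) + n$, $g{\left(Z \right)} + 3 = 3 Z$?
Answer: $47580$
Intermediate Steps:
$g{\left(Z \right)} = -3 + 3 Z$
$u{\left(s,n \right)} = 3 - 10 s + 6 n$ ($u{\left(s,n \right)} = 3 - \left(\left(10 s - 7 n\right) + n\right) = 3 - \left(\left(- 7 n + 10 s\right) + n\right) = 3 - \left(- 6 n + 10 s\right) = 3 + \left(- 10 s + 6 n\right) = 3 - 10 s + 6 n$)
$\left(813 + 407\right) u{\left(g{\left(-5 \right)},-24 \right)} = \left(813 + 407\right) \left(3 - 10 \left(-3 + 3 \left(-5\right)\right) + 6 \left(-24\right)\right) = 1220 \left(3 - 10 \left(-3 - 15\right) - 144\right) = 1220 \left(3 - -180 - 144\right) = 1220 \left(3 + 180 - 144\right) = 1220 \cdot 39 = 47580$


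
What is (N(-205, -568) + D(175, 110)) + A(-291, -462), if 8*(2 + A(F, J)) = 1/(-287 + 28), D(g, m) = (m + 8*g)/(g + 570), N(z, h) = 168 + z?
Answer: -11414797/308728 ≈ -36.974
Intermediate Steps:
D(g, m) = (m + 8*g)/(570 + g)
A(F, J) = -4145/2072 (A(F, J) = -2 + 1/(8*(-287 + 28)) = -2 + (1/8)/(-259) = -2 + (1/8)*(-1/259) = -2 - 1/2072 = -4145/2072)
(N(-205, -568) + D(175, 110)) + A(-291, -462) = ((168 - 205) + (110 + 8*175)/(570 + 175)) - 4145/2072 = (-37 + (110 + 1400)/745) - 4145/2072 = (-37 + (1/745)*1510) - 4145/2072 = (-37 + 302/149) - 4145/2072 = -5211/149 - 4145/2072 = -11414797/308728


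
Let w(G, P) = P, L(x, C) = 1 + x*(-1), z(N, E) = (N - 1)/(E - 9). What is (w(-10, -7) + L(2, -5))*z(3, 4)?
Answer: 16/5 ≈ 3.2000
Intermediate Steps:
z(N, E) = (-1 + N)/(-9 + E)
L(x, C) = 1 - x
(w(-10, -7) + L(2, -5))*z(3, 4) = (-7 + (1 - 1*2))*((-1 + 3)/(-9 + 4)) = (-7 + (1 - 2))*(2/(-5)) = (-7 - 1)*(-⅕*2) = -8*(-⅖) = 16/5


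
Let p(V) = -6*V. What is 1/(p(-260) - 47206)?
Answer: -1/45646 ≈ -2.1908e-5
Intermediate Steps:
1/(p(-260) - 47206) = 1/(-6*(-260) - 47206) = 1/(1560 - 47206) = 1/(-45646) = -1/45646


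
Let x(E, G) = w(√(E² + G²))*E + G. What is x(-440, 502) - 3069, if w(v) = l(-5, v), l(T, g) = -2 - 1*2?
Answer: -807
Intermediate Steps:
l(T, g) = -4 (l(T, g) = -2 - 2 = -4)
w(v) = -4
x(E, G) = G - 4*E (x(E, G) = -4*E + G = G - 4*E)
x(-440, 502) - 3069 = (502 - 4*(-440)) - 3069 = (502 + 1760) - 3069 = 2262 - 3069 = -807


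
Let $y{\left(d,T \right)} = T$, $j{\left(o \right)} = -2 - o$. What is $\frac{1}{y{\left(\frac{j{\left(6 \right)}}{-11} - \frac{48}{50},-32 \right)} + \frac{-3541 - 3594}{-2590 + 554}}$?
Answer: $- \frac{2036}{58017} \approx -0.035093$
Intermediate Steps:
$\frac{1}{y{\left(\frac{j{\left(6 \right)}}{-11} - \frac{48}{50},-32 \right)} + \frac{-3541 - 3594}{-2590 + 554}} = \frac{1}{-32 + \frac{-3541 - 3594}{-2590 + 554}} = \frac{1}{-32 - \frac{7135}{-2036}} = \frac{1}{-32 - - \frac{7135}{2036}} = \frac{1}{-32 + \frac{7135}{2036}} = \frac{1}{- \frac{58017}{2036}} = - \frac{2036}{58017}$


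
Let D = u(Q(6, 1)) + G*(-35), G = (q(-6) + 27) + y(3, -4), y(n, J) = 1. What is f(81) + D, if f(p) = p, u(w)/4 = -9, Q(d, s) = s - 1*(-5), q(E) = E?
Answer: -725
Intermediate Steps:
Q(d, s) = 5 + s (Q(d, s) = s + 5 = 5 + s)
u(w) = -36 (u(w) = 4*(-9) = -36)
G = 22 (G = (-6 + 27) + 1 = 21 + 1 = 22)
D = -806 (D = -36 + 22*(-35) = -36 - 770 = -806)
f(81) + D = 81 - 806 = -725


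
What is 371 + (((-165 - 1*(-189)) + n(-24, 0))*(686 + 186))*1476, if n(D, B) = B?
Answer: 30890099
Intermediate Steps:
371 + (((-165 - 1*(-189)) + n(-24, 0))*(686 + 186))*1476 = 371 + (((-165 - 1*(-189)) + 0)*(686 + 186))*1476 = 371 + (((-165 + 189) + 0)*872)*1476 = 371 + ((24 + 0)*872)*1476 = 371 + (24*872)*1476 = 371 + 20928*1476 = 371 + 30889728 = 30890099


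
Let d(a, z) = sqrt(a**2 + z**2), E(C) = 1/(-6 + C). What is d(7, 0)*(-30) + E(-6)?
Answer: -2521/12 ≈ -210.08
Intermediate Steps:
d(7, 0)*(-30) + E(-6) = sqrt(7**2 + 0**2)*(-30) + 1/(-6 - 6) = sqrt(49 + 0)*(-30) + 1/(-12) = sqrt(49)*(-30) - 1/12 = 7*(-30) - 1/12 = -210 - 1/12 = -2521/12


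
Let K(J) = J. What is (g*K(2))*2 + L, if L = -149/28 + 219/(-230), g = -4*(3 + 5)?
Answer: -432361/3220 ≈ -134.27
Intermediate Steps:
g = -32 (g = -4*8 = -32)
L = -20201/3220 (L = -149*1/28 + 219*(-1/230) = -149/28 - 219/230 = -20201/3220 ≈ -6.2736)
(g*K(2))*2 + L = -32*2*2 - 20201/3220 = -64*2 - 20201/3220 = -128 - 20201/3220 = -432361/3220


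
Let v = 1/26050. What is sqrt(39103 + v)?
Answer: sqrt(1061415743342)/5210 ≈ 197.74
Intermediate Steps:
v = 1/26050 ≈ 3.8388e-5
sqrt(39103 + v) = sqrt(39103 + 1/26050) = sqrt(1018633151/26050) = sqrt(1061415743342)/5210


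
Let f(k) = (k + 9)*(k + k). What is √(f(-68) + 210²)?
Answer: 2*√13031 ≈ 228.31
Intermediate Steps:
f(k) = 2*k*(9 + k) (f(k) = (9 + k)*(2*k) = 2*k*(9 + k))
√(f(-68) + 210²) = √(2*(-68)*(9 - 68) + 210²) = √(2*(-68)*(-59) + 44100) = √(8024 + 44100) = √52124 = 2*√13031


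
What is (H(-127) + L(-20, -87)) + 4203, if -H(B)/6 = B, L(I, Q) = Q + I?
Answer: 4858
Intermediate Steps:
L(I, Q) = I + Q
H(B) = -6*B
(H(-127) + L(-20, -87)) + 4203 = (-6*(-127) + (-20 - 87)) + 4203 = (762 - 107) + 4203 = 655 + 4203 = 4858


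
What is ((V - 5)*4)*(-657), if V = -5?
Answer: 26280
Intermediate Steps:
((V - 5)*4)*(-657) = ((-5 - 5)*4)*(-657) = -10*4*(-657) = -40*(-657) = 26280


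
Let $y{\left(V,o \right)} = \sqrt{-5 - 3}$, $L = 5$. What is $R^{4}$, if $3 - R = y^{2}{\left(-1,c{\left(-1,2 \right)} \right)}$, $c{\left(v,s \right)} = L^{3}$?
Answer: $14641$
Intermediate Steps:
$c{\left(v,s \right)} = 125$ ($c{\left(v,s \right)} = 5^{3} = 125$)
$y{\left(V,o \right)} = 2 i \sqrt{2}$ ($y{\left(V,o \right)} = \sqrt{-8} = 2 i \sqrt{2}$)
$R = 11$ ($R = 3 - \left(2 i \sqrt{2}\right)^{2} = 3 - -8 = 3 + 8 = 11$)
$R^{4} = 11^{4} = 14641$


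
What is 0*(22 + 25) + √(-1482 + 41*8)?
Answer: I*√1154 ≈ 33.971*I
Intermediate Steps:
0*(22 + 25) + √(-1482 + 41*8) = 0*47 + √(-1482 + 328) = 0 + √(-1154) = 0 + I*√1154 = I*√1154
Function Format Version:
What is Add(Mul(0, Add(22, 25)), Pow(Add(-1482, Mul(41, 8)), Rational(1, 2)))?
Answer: Mul(I, Pow(1154, Rational(1, 2))) ≈ Mul(33.971, I)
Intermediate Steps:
Add(Mul(0, Add(22, 25)), Pow(Add(-1482, Mul(41, 8)), Rational(1, 2))) = Add(Mul(0, 47), Pow(Add(-1482, 328), Rational(1, 2))) = Add(0, Pow(-1154, Rational(1, 2))) = Add(0, Mul(I, Pow(1154, Rational(1, 2)))) = Mul(I, Pow(1154, Rational(1, 2)))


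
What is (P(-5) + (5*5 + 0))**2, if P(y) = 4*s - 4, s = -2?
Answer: 169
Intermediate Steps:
P(y) = -12 (P(y) = 4*(-2) - 4 = -8 - 4 = -12)
(P(-5) + (5*5 + 0))**2 = (-12 + (5*5 + 0))**2 = (-12 + (25 + 0))**2 = (-12 + 25)**2 = 13**2 = 169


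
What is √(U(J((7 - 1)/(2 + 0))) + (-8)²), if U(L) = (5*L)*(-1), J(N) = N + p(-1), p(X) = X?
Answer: 3*√6 ≈ 7.3485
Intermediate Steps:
J(N) = -1 + N (J(N) = N - 1 = -1 + N)
U(L) = -5*L
√(U(J((7 - 1)/(2 + 0))) + (-8)²) = √(-5*(-1 + (7 - 1)/(2 + 0)) + (-8)²) = √(-5*(-1 + 6/2) + 64) = √(-5*(-1 + 6*(½)) + 64) = √(-5*(-1 + 3) + 64) = √(-5*2 + 64) = √(-10 + 64) = √54 = 3*√6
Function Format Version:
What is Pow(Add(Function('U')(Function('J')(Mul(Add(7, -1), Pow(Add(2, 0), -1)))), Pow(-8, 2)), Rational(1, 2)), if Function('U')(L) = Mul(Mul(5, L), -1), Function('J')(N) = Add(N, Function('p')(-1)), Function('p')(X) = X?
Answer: Mul(3, Pow(6, Rational(1, 2))) ≈ 7.3485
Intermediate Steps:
Function('J')(N) = Add(-1, N) (Function('J')(N) = Add(N, -1) = Add(-1, N))
Function('U')(L) = Mul(-5, L)
Pow(Add(Function('U')(Function('J')(Mul(Add(7, -1), Pow(Add(2, 0), -1)))), Pow(-8, 2)), Rational(1, 2)) = Pow(Add(Mul(-5, Add(-1, Mul(Add(7, -1), Pow(Add(2, 0), -1)))), Pow(-8, 2)), Rational(1, 2)) = Pow(Add(Mul(-5, Add(-1, Mul(6, Pow(2, -1)))), 64), Rational(1, 2)) = Pow(Add(Mul(-5, Add(-1, Mul(6, Rational(1, 2)))), 64), Rational(1, 2)) = Pow(Add(Mul(-5, Add(-1, 3)), 64), Rational(1, 2)) = Pow(Add(Mul(-5, 2), 64), Rational(1, 2)) = Pow(Add(-10, 64), Rational(1, 2)) = Pow(54, Rational(1, 2)) = Mul(3, Pow(6, Rational(1, 2)))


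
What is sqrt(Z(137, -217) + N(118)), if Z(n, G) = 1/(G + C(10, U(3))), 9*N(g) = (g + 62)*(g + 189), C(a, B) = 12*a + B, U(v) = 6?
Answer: sqrt(50845249)/91 ≈ 78.358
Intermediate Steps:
C(a, B) = B + 12*a
N(g) = (62 + g)*(189 + g)/9 (N(g) = ((g + 62)*(g + 189))/9 = ((62 + g)*(189 + g))/9 = (62 + g)*(189 + g)/9)
Z(n, G) = 1/(126 + G) (Z(n, G) = 1/(G + (6 + 12*10)) = 1/(G + (6 + 120)) = 1/(G + 126) = 1/(126 + G))
sqrt(Z(137, -217) + N(118)) = sqrt(1/(126 - 217) + (1302 + (1/9)*118**2 + (251/9)*118)) = sqrt(1/(-91) + (1302 + (1/9)*13924 + 29618/9)) = sqrt(-1/91 + (1302 + 13924/9 + 29618/9)) = sqrt(-1/91 + 6140) = sqrt(558739/91) = sqrt(50845249)/91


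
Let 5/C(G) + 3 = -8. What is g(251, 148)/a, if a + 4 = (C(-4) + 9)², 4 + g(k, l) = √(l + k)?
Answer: -121/2088 + 121*√399/8352 ≈ 0.23144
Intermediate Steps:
C(G) = -5/11 (C(G) = 5/(-3 - 8) = 5/(-11) = 5*(-1/11) = -5/11)
g(k, l) = -4 + √(k + l) (g(k, l) = -4 + √(l + k) = -4 + √(k + l))
a = 8352/121 (a = -4 + (-5/11 + 9)² = -4 + (94/11)² = -4 + 8836/121 = 8352/121 ≈ 69.025)
g(251, 148)/a = (-4 + √(251 + 148))/(8352/121) = (-4 + √399)*(121/8352) = -121/2088 + 121*√399/8352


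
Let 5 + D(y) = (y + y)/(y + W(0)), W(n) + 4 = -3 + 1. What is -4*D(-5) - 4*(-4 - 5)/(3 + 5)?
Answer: 459/22 ≈ 20.864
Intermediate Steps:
W(n) = -6 (W(n) = -4 + (-3 + 1) = -4 - 2 = -6)
D(y) = -5 + 2*y/(-6 + y) (D(y) = -5 + (y + y)/(y - 6) = -5 + (2*y)/(-6 + y) = -5 + 2*y/(-6 + y))
-4*D(-5) - 4*(-4 - 5)/(3 + 5) = -12*(10 - 1*(-5))/(-6 - 5) - 4*(-4 - 5)/(3 + 5) = -12*(10 + 5)/(-11) - (-36)/8 = -12*(-1)*15/11 - (-36)/8 = -4*(-45/11) - 4*(-9/8) = 180/11 + 9/2 = 459/22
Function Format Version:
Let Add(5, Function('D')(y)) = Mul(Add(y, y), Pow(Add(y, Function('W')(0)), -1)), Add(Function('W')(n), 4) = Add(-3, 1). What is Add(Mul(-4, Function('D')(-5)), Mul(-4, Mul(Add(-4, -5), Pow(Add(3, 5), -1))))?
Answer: Rational(459, 22) ≈ 20.864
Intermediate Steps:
Function('W')(n) = -6 (Function('W')(n) = Add(-4, Add(-3, 1)) = Add(-4, -2) = -6)
Function('D')(y) = Add(-5, Mul(2, y, Pow(Add(-6, y), -1))) (Function('D')(y) = Add(-5, Mul(Add(y, y), Pow(Add(y, -6), -1))) = Add(-5, Mul(Mul(2, y), Pow(Add(-6, y), -1))) = Add(-5, Mul(2, y, Pow(Add(-6, y), -1))))
Add(Mul(-4, Function('D')(-5)), Mul(-4, Mul(Add(-4, -5), Pow(Add(3, 5), -1)))) = Add(Mul(-4, Mul(3, Pow(Add(-6, -5), -1), Add(10, Mul(-1, -5)))), Mul(-4, Mul(Add(-4, -5), Pow(Add(3, 5), -1)))) = Add(Mul(-4, Mul(3, Pow(-11, -1), Add(10, 5))), Mul(-4, Mul(-9, Pow(8, -1)))) = Add(Mul(-4, Mul(3, Rational(-1, 11), 15)), Mul(-4, Mul(-9, Rational(1, 8)))) = Add(Mul(-4, Rational(-45, 11)), Mul(-4, Rational(-9, 8))) = Add(Rational(180, 11), Rational(9, 2)) = Rational(459, 22)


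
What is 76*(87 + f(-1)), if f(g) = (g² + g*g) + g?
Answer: 6688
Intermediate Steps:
f(g) = g + 2*g² (f(g) = (g² + g²) + g = 2*g² + g = g + 2*g²)
76*(87 + f(-1)) = 76*(87 - (1 + 2*(-1))) = 76*(87 - (1 - 2)) = 76*(87 - 1*(-1)) = 76*(87 + 1) = 76*88 = 6688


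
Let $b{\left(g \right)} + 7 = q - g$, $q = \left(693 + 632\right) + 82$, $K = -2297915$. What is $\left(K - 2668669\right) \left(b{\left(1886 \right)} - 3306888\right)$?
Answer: $16426350790416$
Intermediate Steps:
$q = 1407$ ($q = 1325 + 82 = 1407$)
$b{\left(g \right)} = 1400 - g$ ($b{\left(g \right)} = -7 - \left(-1407 + g\right) = 1400 - g$)
$\left(K - 2668669\right) \left(b{\left(1886 \right)} - 3306888\right) = \left(-2297915 - 2668669\right) \left(\left(1400 - 1886\right) - 3306888\right) = - 4966584 \left(\left(1400 - 1886\right) - 3306888\right) = - 4966584 \left(-486 - 3306888\right) = \left(-4966584\right) \left(-3307374\right) = 16426350790416$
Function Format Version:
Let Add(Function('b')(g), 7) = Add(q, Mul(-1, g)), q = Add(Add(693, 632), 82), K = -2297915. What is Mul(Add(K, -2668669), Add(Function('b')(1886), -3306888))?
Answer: 16426350790416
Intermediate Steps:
q = 1407 (q = Add(1325, 82) = 1407)
Function('b')(g) = Add(1400, Mul(-1, g)) (Function('b')(g) = Add(-7, Add(1407, Mul(-1, g))) = Add(1400, Mul(-1, g)))
Mul(Add(K, -2668669), Add(Function('b')(1886), -3306888)) = Mul(Add(-2297915, -2668669), Add(Add(1400, Mul(-1, 1886)), -3306888)) = Mul(-4966584, Add(Add(1400, -1886), -3306888)) = Mul(-4966584, Add(-486, -3306888)) = Mul(-4966584, -3307374) = 16426350790416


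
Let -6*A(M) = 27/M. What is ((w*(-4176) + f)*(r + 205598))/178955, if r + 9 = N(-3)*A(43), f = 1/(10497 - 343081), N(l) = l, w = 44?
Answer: -1080471976431132457/5118510995920 ≈ -2.1109e+5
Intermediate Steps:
A(M) = -9/(2*M)
f = -1/332584 (f = 1/(-332584) = -1/332584 ≈ -3.0068e-6)
r = -747/86 (r = -9 - (-27)/(2*43) = -9 - 3*(-9/86) = -9 + 27/86 = -747/86 ≈ -8.6861)
((w*(-4176) + f)*(r + 205598))/178955 = ((44*(-4176) - 1/332584)*(-747/86 + 205598))/178955 = ((-183744 - 1/332584)*(17680681/86))*(1/178955) = -61110314497/332584*17680681/86*(1/178955) = -1080471976431132457/28602224*1/178955 = -1080471976431132457/5118510995920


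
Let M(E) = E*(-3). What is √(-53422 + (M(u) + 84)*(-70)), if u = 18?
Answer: I*√55522 ≈ 235.63*I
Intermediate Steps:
M(E) = -3*E
√(-53422 + (M(u) + 84)*(-70)) = √(-53422 + (-3*18 + 84)*(-70)) = √(-53422 + (-54 + 84)*(-70)) = √(-53422 + 30*(-70)) = √(-53422 - 2100) = √(-55522) = I*√55522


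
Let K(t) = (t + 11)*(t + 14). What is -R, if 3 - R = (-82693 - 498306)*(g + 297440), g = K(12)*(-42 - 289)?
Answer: -57810562501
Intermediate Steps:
K(t) = (11 + t)*(14 + t)
g = -197938 (g = (154 + 12**2 + 25*12)*(-42 - 289) = (154 + 144 + 300)*(-331) = 598*(-331) = -197938)
R = 57810562501 (R = 3 - (-82693 - 498306)*(-197938 + 297440) = 3 - (-580999)*99502 = 3 - 1*(-57810562498) = 3 + 57810562498 = 57810562501)
-R = -1*57810562501 = -57810562501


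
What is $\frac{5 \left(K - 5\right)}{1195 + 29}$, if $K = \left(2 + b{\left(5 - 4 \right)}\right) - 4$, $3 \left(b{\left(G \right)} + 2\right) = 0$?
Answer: $- \frac{5}{136} \approx -0.036765$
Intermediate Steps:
$b{\left(G \right)} = -2$ ($b{\left(G \right)} = -2 + \frac{1}{3} \cdot 0 = -2 + 0 = -2$)
$K = -4$ ($K = \left(2 - 2\right) - 4 = 0 - 4 = -4$)
$\frac{5 \left(K - 5\right)}{1195 + 29} = \frac{5 \left(-4 - 5\right)}{1195 + 29} = \frac{5 \left(-9\right)}{1224} = \left(-45\right) \frac{1}{1224} = - \frac{5}{136}$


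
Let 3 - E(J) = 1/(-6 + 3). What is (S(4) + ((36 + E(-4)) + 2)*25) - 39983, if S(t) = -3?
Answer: -116858/3 ≈ -38953.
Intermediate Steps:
E(J) = 10/3 (E(J) = 3 - 1/(-6 + 3) = 3 - 1/(-3) = 3 - 1*(-⅓) = 3 + ⅓ = 10/3)
(S(4) + ((36 + E(-4)) + 2)*25) - 39983 = (-3 + ((36 + 10/3) + 2)*25) - 39983 = (-3 + (118/3 + 2)*25) - 39983 = (-3 + (124/3)*25) - 39983 = (-3 + 3100/3) - 39983 = 3091/3 - 39983 = -116858/3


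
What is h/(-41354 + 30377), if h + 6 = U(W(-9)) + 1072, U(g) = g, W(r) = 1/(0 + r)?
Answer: -9593/98793 ≈ -0.097102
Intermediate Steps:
W(r) = 1/r
h = 9593/9 (h = -6 + (1/(-9) + 1072) = -6 + (-⅑ + 1072) = -6 + 9647/9 = 9593/9 ≈ 1065.9)
h/(-41354 + 30377) = 9593/(9*(-41354 + 30377)) = (9593/9)/(-10977) = (9593/9)*(-1/10977) = -9593/98793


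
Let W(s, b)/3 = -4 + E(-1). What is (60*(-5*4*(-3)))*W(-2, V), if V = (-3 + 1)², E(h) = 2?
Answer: -21600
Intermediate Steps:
V = 4 (V = (-2)² = 4)
W(s, b) = -6 (W(s, b) = 3*(-4 + 2) = 3*(-2) = -6)
(60*(-5*4*(-3)))*W(-2, V) = (60*(-5*4*(-3)))*(-6) = (60*(-20*(-3)))*(-6) = (60*60)*(-6) = 3600*(-6) = -21600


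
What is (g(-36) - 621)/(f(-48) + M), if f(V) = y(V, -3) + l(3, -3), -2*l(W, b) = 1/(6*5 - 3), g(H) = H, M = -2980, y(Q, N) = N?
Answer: 35478/161083 ≈ 0.22025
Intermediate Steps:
l(W, b) = -1/54 (l(W, b) = -1/(2*(6*5 - 3)) = -1/(2*(30 - 3)) = -½/27 = -½*1/27 = -1/54)
f(V) = -163/54 (f(V) = -3 - 1/54 = -163/54)
(g(-36) - 621)/(f(-48) + M) = (-36 - 621)/(-163/54 - 2980) = -657/(-161083/54) = -657*(-54/161083) = 35478/161083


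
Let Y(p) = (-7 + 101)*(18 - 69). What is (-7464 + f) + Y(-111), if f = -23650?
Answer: -35908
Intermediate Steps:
Y(p) = -4794 (Y(p) = 94*(-51) = -4794)
(-7464 + f) + Y(-111) = (-7464 - 23650) - 4794 = -31114 - 4794 = -35908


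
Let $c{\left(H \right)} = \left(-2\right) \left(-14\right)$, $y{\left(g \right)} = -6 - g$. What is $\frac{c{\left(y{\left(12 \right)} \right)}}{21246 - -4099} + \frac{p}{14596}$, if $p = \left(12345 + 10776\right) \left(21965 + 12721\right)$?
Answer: $\frac{247878743119}{4511410} \approx 54945.0$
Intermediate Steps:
$c{\left(H \right)} = 28$
$p = 801975006$ ($p = 23121 \cdot 34686 = 801975006$)
$\frac{c{\left(y{\left(12 \right)} \right)}}{21246 - -4099} + \frac{p}{14596} = \frac{28}{21246 - -4099} + \frac{801975006}{14596} = \frac{28}{21246 + 4099} + 801975006 \cdot \frac{1}{14596} = \frac{28}{25345} + \frac{9780183}{178} = \frac{247878743119}{4511410}$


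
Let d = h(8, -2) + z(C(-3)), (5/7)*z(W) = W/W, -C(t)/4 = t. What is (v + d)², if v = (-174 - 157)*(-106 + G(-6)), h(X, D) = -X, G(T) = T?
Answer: 34346096929/25 ≈ 1.3738e+9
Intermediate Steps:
C(t) = -4*t
z(W) = 7/5 (z(W) = 7*(W/W)/5 = (7/5)*1 = 7/5)
v = 37072 (v = (-174 - 157)*(-106 - 6) = -331*(-112) = 37072)
d = -33/5 (d = -1*8 + 7/5 = -8 + 7/5 = -33/5 ≈ -6.6000)
(v + d)² = (37072 - 33/5)² = (185327/5)² = 34346096929/25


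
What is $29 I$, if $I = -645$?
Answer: $-18705$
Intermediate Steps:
$29 I = 29 \left(-645\right) = -18705$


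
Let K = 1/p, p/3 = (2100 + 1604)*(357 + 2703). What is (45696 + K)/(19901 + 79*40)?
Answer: 1553788293121/784136725920 ≈ 1.9815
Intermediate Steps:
p = 34002720 (p = 3*((2100 + 1604)*(357 + 2703)) = 3*(3704*3060) = 3*11334240 = 34002720)
K = 1/34002720 ≈ 2.9409e-8
(45696 + K)/(19901 + 79*40) = (45696 + 1/34002720)/(19901 + 79*40) = 1553788293121/(34002720*(19901 + 3160)) = (1553788293121/34002720)/23061 = (1553788293121/34002720)*(1/23061) = 1553788293121/784136725920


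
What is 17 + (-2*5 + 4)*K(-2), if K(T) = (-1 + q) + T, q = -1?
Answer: 41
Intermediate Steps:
K(T) = -2 + T (K(T) = (-1 - 1) + T = -2 + T)
17 + (-2*5 + 4)*K(-2) = 17 + (-2*5 + 4)*(-2 - 2) = 17 + (-10 + 4)*(-4) = 17 - 6*(-4) = 17 + 24 = 41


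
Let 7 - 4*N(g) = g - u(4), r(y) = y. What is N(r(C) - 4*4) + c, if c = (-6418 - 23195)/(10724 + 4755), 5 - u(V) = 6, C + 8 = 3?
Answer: 299481/61916 ≈ 4.8369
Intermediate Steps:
C = -5 (C = -8 + 3 = -5)
u(V) = -1 (u(V) = 5 - 1*6 = 5 - 6 = -1)
c = -29613/15479 ≈ -1.9131
N(g) = 3/2 - g/4 (N(g) = 7/4 - (g - 1*(-1))/4 = 7/4 - (g + 1)/4 = 7/4 - (1 + g)/4 = 7/4 + (-1/4 - g/4) = 3/2 - g/4)
N(r(C) - 4*4) + c = (3/2 - (-5 - 4*4)/4) - 29613/15479 = (3/2 - (-5 - 16)/4) - 29613/15479 = (3/2 - 1/4*(-21)) - 29613/15479 = (3/2 + 21/4) - 29613/15479 = 27/4 - 29613/15479 = 299481/61916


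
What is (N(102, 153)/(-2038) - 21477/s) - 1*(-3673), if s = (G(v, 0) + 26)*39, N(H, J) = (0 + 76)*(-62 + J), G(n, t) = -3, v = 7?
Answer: 1110764350/304681 ≈ 3645.7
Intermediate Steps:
N(H, J) = -4712 + 76*J (N(H, J) = 76*(-62 + J) = -4712 + 76*J)
s = 897 (s = (-3 + 26)*39 = 23*39 = 897)
(N(102, 153)/(-2038) - 21477/s) - 1*(-3673) = ((-4712 + 76*153)/(-2038) - 21477/897) - 1*(-3673) = ((-4712 + 11628)*(-1/2038) - 21477*1/897) + 3673 = (6916*(-1/2038) - 7159/299) + 3673 = (-3458/1019 - 7159/299) + 3673 = -8328963/304681 + 3673 = 1110764350/304681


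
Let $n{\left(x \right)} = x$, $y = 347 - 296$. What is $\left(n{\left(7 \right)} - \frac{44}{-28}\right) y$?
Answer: $\frac{3060}{7} \approx 437.14$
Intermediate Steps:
$y = 51$
$\left(n{\left(7 \right)} - \frac{44}{-28}\right) y = \left(7 - \frac{44}{-28}\right) 51 = \left(7 - 44 \left(- \frac{1}{28}\right)\right) 51 = \left(7 - - \frac{11}{7}\right) 51 = \left(7 + \frac{11}{7}\right) 51 = \frac{60}{7} \cdot 51 = \frac{3060}{7}$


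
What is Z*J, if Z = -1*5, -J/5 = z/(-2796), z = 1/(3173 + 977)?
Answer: -1/464136 ≈ -2.1545e-6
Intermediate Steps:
z = 1/4150 ≈ 0.00024096
J = 1/2320680 (J = -1/(830*(-2796)) = -(-1)/(830*2796) = -5*(-1/11603400) = 1/2320680 ≈ 4.3091e-7)
Z = -5
Z*J = -5*1/2320680 = -1/464136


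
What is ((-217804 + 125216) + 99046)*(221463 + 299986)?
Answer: 3367517642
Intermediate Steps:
((-217804 + 125216) + 99046)*(221463 + 299986) = (-92588 + 99046)*521449 = 6458*521449 = 3367517642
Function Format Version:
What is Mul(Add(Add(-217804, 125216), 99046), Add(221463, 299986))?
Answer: 3367517642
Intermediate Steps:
Mul(Add(Add(-217804, 125216), 99046), Add(221463, 299986)) = Mul(Add(-92588, 99046), 521449) = Mul(6458, 521449) = 3367517642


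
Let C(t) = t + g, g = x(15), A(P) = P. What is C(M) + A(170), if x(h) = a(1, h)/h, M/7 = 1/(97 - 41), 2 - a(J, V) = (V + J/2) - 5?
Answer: 20347/120 ≈ 169.56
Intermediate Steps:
a(J, V) = 7 - V - J/2 (a(J, V) = 2 - ((V + J/2) - 5) = 2 - (-5 + V + J/2) = 2 + (5 - V - J/2) = 7 - V - J/2)
M = 1/8 (M = 7/(97 - 41) = 7/56 = 7*(1/56) = 1/8 ≈ 0.12500)
x(h) = (13/2 - h)/h (x(h) = (7 - h - 1/2*1)/h = (7 - h - 1/2)/h = (13/2 - h)/h)
g = -17/30 (g = (13/2 - 1*15)/15 = (13/2 - 15)/15 = (1/15)*(-17/2) = -17/30 ≈ -0.56667)
C(t) = -17/30 + t (C(t) = t - 17/30 = -17/30 + t)
C(M) + A(170) = (-17/30 + 1/8) + 170 = -53/120 + 170 = 20347/120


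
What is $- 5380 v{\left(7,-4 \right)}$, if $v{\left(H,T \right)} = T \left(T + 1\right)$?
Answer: $-64560$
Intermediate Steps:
$v{\left(H,T \right)} = T \left(1 + T\right)$
$- 5380 v{\left(7,-4 \right)} = - 5380 \left(- 4 \left(1 - 4\right)\right) = - 5380 \left(\left(-4\right) \left(-3\right)\right) = \left(-5380\right) 12 = -64560$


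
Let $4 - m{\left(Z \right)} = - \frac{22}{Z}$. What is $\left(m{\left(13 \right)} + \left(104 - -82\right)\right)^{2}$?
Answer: $\frac{6210064}{169} \approx 36746.0$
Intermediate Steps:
$m{\left(Z \right)} = 4 + \frac{22}{Z}$ ($m{\left(Z \right)} = 4 - - \frac{22}{Z} = 4 + \frac{22}{Z}$)
$\left(m{\left(13 \right)} + \left(104 - -82\right)\right)^{2} = \left(\left(4 + \frac{22}{13}\right) + \left(104 - -82\right)\right)^{2} = \left(\left(4 + 22 \cdot \frac{1}{13}\right) + \left(104 + 82\right)\right)^{2} = \left(\left(4 + \frac{22}{13}\right) + 186\right)^{2} = \left(\frac{74}{13} + 186\right)^{2} = \left(\frac{2492}{13}\right)^{2} = \frac{6210064}{169}$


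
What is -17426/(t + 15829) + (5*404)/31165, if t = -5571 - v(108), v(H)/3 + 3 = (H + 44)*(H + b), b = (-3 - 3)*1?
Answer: 123259238/225915085 ≈ 0.54560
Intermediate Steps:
b = -6 (b = -6*1 = -6)
v(H) = -9 + 3*(-6 + H)*(44 + H) (v(H) = -9 + 3*((H + 44)*(H - 6)) = -9 + 3*((44 + H)*(-6 + H)) = -9 + 3*((-6 + H)*(44 + H)) = -9 + 3*(-6 + H)*(44 + H))
t = -52074 (t = -5571 - (-801 + 3*108**2 + 114*108) = -5571 - (-801 + 3*11664 + 12312) = -5571 - (-801 + 34992 + 12312) = -5571 - 1*46503 = -5571 - 46503 = -52074)
-17426/(t + 15829) + (5*404)/31165 = -17426/(-52074 + 15829) + (5*404)/31165 = -17426/(-36245) + 2020*(1/31165) = -17426*(-1/36245) + 404/6233 = 17426/36245 + 404/6233 = 123259238/225915085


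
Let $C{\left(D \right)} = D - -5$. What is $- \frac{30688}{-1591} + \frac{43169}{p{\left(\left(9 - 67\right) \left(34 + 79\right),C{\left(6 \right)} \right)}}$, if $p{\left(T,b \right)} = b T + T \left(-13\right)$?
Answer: $\frac{470940183}{20854828} \approx 22.582$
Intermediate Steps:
$C{\left(D \right)} = 5 + D$ ($C{\left(D \right)} = D + 5 = 5 + D$)
$p{\left(T,b \right)} = - 13 T + T b$ ($p{\left(T,b \right)} = T b - 13 T = - 13 T + T b$)
$- \frac{30688}{-1591} + \frac{43169}{p{\left(\left(9 - 67\right) \left(34 + 79\right),C{\left(6 \right)} \right)}} = - \frac{30688}{-1591} + \frac{43169}{\left(9 - 67\right) \left(34 + 79\right) \left(-13 + \left(5 + 6\right)\right)} = \left(-30688\right) \left(- \frac{1}{1591}\right) + \frac{43169}{\left(-58\right) 113 \left(-13 + 11\right)} = \frac{30688}{1591} + \frac{43169}{\left(-6554\right) \left(-2\right)} = \frac{30688}{1591} + \frac{43169}{13108} = \frac{470940183}{20854828}$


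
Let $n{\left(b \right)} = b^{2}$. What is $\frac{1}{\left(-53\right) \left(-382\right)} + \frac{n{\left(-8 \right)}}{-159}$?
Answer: $- \frac{24445}{60738} \approx -0.40247$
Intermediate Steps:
$\frac{1}{\left(-53\right) \left(-382\right)} + \frac{n{\left(-8 \right)}}{-159} = \frac{1}{\left(-53\right) \left(-382\right)} + \frac{\left(-8\right)^{2}}{-159} = \left(- \frac{1}{53}\right) \left(- \frac{1}{382}\right) + 64 \left(- \frac{1}{159}\right) = \frac{1}{20246} - \frac{64}{159} = - \frac{24445}{60738}$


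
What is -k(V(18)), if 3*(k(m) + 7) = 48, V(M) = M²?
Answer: -9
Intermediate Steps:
k(m) = 9 (k(m) = -7 + (⅓)*48 = -7 + 16 = 9)
-k(V(18)) = -1*9 = -9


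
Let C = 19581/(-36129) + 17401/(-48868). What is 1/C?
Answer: -588517324/528521679 ≈ -1.1135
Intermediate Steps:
C = -528521679/588517324 (C = 19581*(-1/36129) + 17401*(-1/48868) = -6527/12043 - 17401/48868 = -528521679/588517324 ≈ -0.89806)
1/C = 1/(-528521679/588517324) = -588517324/528521679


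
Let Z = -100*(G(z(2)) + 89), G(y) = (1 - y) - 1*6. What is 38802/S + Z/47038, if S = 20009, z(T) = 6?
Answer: 834549138/470591671 ≈ 1.7734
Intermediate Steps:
G(y) = -5 - y (G(y) = (1 - y) - 6 = -5 - y)
Z = -7800 (Z = -100*((-5 - 1*6) + 89) = -100*((-5 - 6) + 89) = -100*(-11 + 89) = -100*78 = -7800)
38802/S + Z/47038 = 38802/20009 - 7800/47038 = 38802*(1/20009) - 7800*1/47038 = 38802/20009 - 3900/23519 = 834549138/470591671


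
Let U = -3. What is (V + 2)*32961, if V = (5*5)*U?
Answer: -2406153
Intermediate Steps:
V = -75 (V = (5*5)*(-3) = 25*(-3) = -75)
(V + 2)*32961 = (-75 + 2)*32961 = -73*32961 = -2406153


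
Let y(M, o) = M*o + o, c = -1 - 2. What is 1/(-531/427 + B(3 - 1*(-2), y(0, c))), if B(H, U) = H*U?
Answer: -427/6936 ≈ -0.061563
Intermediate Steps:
c = -3
y(M, o) = o + M*o
1/(-531/427 + B(3 - 1*(-2), y(0, c))) = 1/(-531/427 + (3 - 1*(-2))*(-3*(1 + 0))) = 1/(-531*1/427 + (3 + 2)*(-3*1)) = 1/(-531/427 + 5*(-3)) = 1/(-531/427 - 15) = 1/(-6936/427) = -427/6936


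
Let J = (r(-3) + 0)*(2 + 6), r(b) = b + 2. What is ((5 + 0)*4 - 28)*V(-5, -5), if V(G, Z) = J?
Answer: 64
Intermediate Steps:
r(b) = 2 + b
J = -8 (J = ((2 - 3) + 0)*(2 + 6) = (-1 + 0)*8 = -1*8 = -8)
V(G, Z) = -8
((5 + 0)*4 - 28)*V(-5, -5) = ((5 + 0)*4 - 28)*(-8) = (5*4 - 28)*(-8) = (20 - 28)*(-8) = -8*(-8) = 64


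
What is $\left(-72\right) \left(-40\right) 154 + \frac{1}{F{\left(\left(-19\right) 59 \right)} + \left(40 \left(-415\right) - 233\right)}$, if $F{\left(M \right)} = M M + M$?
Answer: $\frac{549382458241}{1238687} \approx 4.4352 \cdot 10^{5}$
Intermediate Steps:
$F{\left(M \right)} = M + M^{2}$ ($F{\left(M \right)} = M^{2} + M = M + M^{2}$)
$\left(-72\right) \left(-40\right) 154 + \frac{1}{F{\left(\left(-19\right) 59 \right)} + \left(40 \left(-415\right) - 233\right)} = \left(-72\right) \left(-40\right) 154 + \frac{1}{\left(-19\right) 59 \left(1 - 1121\right) + \left(40 \left(-415\right) - 233\right)} = 2880 \cdot 154 + \frac{1}{- 1121 \left(1 - 1121\right) - 16833} = 443520 + \frac{1}{\left(-1121\right) \left(-1120\right) - 16833} = 443520 + \frac{1}{1255520 - 16833} = 443520 + \frac{1}{1238687} = \frac{549382458241}{1238687}$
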